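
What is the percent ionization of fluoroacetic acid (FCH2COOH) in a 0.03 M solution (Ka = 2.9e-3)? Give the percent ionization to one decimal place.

FCH2COOH ⇌ FCH2COO- + H+; let x = [H+] at equilibrium.
Solve x² + 0.0029x − 8.7e-05 = 0 → x = 7.99 × 10^-3 M
Fraction ionized = 7.99 × 10^-3 / 0.03 = 0.2663 → 26.6%

26.6%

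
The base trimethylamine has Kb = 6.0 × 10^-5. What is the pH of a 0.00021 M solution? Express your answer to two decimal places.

(CH3)3N + H2O ⇌ (CH3)3NH+ + OH-
From the ICE table, Kb = [OH-]²/(0.00021 − [OH-]) = 6.0 × 10^-5.
[OH-] is not negligible relative to C₀; solve [OH-]² + 6e-05·[OH-] − 1.26e-08 = 0.
[OH-] = [−6e-05 + √(6e-05² + 5.04e-08)]/2 = 8.62 × 10^-5 M
pOH = −log(8.62 × 10^-5) = 4.06; pH = 14.00 − 4.06 = 9.94

pH = 9.94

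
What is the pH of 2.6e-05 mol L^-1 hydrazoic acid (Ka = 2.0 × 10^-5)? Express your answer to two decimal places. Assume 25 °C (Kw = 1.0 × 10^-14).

pH = 4.83

HN3 ⇌ N3- + H+
Ka = [H+]²/(2.6e-05 − [H+]) = 2.0 × 10^-5
[H+] is not negligible relative to C₀; solve [H+]² + 2e-05·[H+] − 5.2e-10 = 0.
[H+] = [−2e-05 + √(2e-05² + 2.08e-09)]/2 = 1.49 × 10^-5 M
pH = −log(1.49 × 10^-5) = 4.83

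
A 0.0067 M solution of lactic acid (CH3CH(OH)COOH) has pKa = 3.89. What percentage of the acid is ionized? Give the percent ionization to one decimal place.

CH3CH(OH)COOH ⇌ CH3CH(OH)COO- + H+; let x = [H+] at equilibrium.
Ka = 10^(−3.89) = 1.29 × 10^-4
Solve x² + 0.000129x − 8.64e-07 = 0 → x = 8.67 × 10^-4 M
% ionization = x/C₀ × 100% = 8.67 × 10^-4/0.0067 × 100% = 12.9%

12.9%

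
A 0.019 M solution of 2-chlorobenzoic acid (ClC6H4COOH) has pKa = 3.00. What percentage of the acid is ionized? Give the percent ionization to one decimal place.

20.5%

ClC6H4COOH ⇌ ClC6H4COO- + H+; let x = [H+] at equilibrium.
Ka = 10^(−3.00) = 1.00 × 10^-3
Ka = x²/(C₀ − x); solving the quadratic gives x = 3.89 × 10^-3 M.
Fraction ionized = 3.89 × 10^-3 / 0.019 = 0.2047 → 20.5%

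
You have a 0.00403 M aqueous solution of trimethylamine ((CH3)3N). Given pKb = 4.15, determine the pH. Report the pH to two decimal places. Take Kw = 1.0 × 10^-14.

pH = 10.70

(CH3)3N + H2O ⇌ (CH3)3NH+ + OH-
Kb = 10^(−4.15) = 7.08 × 10^-5
From the ICE table, Kb = [OH-]²/(0.00403 − [OH-]) = 7.08 × 10^-5.
Here C₀/Kb ≈ 56.9, so the small-[OH-] approximation fails. Use the quadratic:
[OH-] = (−Kb + √(Kb² + 4·Kb·C₀))/2 = 5.00 × 10^-4 M
pOH = 3.30, so pH = 14.00 − pOH = 10.70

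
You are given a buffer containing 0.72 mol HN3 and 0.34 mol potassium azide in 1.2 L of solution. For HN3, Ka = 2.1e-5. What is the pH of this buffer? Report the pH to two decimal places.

pKa = −log(2.1 × 10^-5) = 4.678
Using pH = pKa + log([base]/[acid]) with [base]/[acid] = 0.34/0.72:
pH = 4.678 + (-0.326) = 4.35

pH = 4.35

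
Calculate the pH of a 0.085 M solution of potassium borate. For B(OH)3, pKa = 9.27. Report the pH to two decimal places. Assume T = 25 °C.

pH = 11.10

B(OH)4- is the conjugate base of the weak acid B(OH)3.
Ka = 10^(−9.27) = 5.37 × 10^-10
Kb = Kw/Ka = 1.0×10^-14 / 5.37 × 10^-10 = 1.86 × 10^-5
Let x = [OH-] at equilibrium. Kb = x²/(0.085 − x).
Neglecting x in the denominator: x = √(1.86 × 10^-5 × 0.085) = 1.26 × 10^-3 M
pOH = 2.90, so pH = 14.00 − pOH = 11.10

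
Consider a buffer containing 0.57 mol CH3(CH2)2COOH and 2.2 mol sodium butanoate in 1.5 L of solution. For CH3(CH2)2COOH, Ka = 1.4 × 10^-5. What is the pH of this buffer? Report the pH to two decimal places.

pKa = −log(1.4 × 10^-5) = 4.854
pH = pKa + log([A⁻]/[HA]) = 4.854 + log(2.2/0.57)
pH = 4.854 + (+0.587) = 5.44

pH = 5.44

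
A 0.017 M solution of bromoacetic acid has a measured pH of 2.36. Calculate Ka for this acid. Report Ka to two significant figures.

[H+] = 10^(-2.36) = 4.37 × 10^-3 M
At equilibrium [HA] = 0.017 − 4.37 × 10^-3 = 1.26 × 10^-2 M
Ka = [H+][A-]/[HA] = (4.37 × 10^-3)² / 1.26 × 10^-2 = 1.5 × 10^-3

Ka = 1.5 × 10^-3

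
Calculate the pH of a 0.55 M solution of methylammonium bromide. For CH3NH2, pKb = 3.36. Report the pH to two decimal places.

CH3NH3+ is the conjugate acid of the weak base CH3NH2.
Kb = 10^(−3.36) = 4.37 × 10^-4
Ka = Kw/Kb = 1.0×10^-14 / 4.37 × 10^-4 = 2.29 × 10^-11
Ka = [H+]²/(0.55 − [H+]) = 2.29 × 10^-11
Assume [H+] ≪ 0.55: [H+] ≈ √(2.29 × 10^-11 × 0.55) = 3.55 × 10^-6 M
([H+]/C₀ = 0.00065% < 5%, so the approximation holds.)
pH = −log[H+] = −log(3.55 × 10^-6) = 5.45

pH = 5.45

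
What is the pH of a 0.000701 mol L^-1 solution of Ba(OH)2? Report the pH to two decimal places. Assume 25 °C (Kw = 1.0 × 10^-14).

pH = 11.15

Ba(OH)2 is a strong base (each formula unit releases 2 OH-); [OH-] = 0.0014 M.
pOH = -log(0.0014) = 2.85
pH = 14.00 - 2.85 = 11.15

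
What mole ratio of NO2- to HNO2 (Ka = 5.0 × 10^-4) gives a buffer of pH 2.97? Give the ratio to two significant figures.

pKa = -log(5.0 × 10^-4) = 3.301
pH = pKa + log(r) ⇒ log(r) = 2.97 − 3.301 = -0.331
r = [NO2-]/[HNO2] = 10^(-0.331) = 0.467

ratio = 0.47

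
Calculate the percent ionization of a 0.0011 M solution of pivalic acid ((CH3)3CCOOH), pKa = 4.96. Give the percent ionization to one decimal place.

(CH3)3CCOOH ⇌ (CH3)3CCOO- + H+; let x = [H+] at equilibrium.
Ka = 10^(−4.96) = 1.10 × 10^-5
Ka = x²/(C₀ − x); solving the quadratic gives x = 1.05 × 10^-4 M.
Fraction ionized = 1.05 × 10^-4 / 0.0011 = 0.0955 → 9.5%

9.5%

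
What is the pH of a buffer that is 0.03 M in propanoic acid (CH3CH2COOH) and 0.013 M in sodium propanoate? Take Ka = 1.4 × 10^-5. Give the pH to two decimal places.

pH = 4.49

pKa = −log(1.4 × 10^-5) = 4.854
Henderson–Hasselbalch: pH = pKa + log([CH3CH2COO-]/[CH3CH2COOH]) = 4.854 + log(0.013/0.03)
pH = 4.854 + (-0.363) = 4.49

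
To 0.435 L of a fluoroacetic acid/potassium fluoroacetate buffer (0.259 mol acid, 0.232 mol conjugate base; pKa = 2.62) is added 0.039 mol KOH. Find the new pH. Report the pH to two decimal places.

After neutralization: n(FCH2COOH) = 0.22 mol, n(FCH2COO-) = 0.271 mol.
Henderson–Hasselbalch with mole ratio 0.271/0.22: pH = 2.62 + (+0.091)

pH = 2.71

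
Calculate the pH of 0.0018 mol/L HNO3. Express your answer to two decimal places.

pH = 2.74

HNO3 is a strong acid and dissociates completely, so [H+] = 0.0018 M.
pH = -log(0.0018) = 2.74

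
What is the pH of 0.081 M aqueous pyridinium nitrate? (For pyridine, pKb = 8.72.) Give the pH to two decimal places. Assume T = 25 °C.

C5H5NH+ is the conjugate acid of the weak base C5H5N.
Kb = 10^(−8.72) = 1.91 × 10^-9
Ka = Kw/Kb = 1.0×10^-14 / 1.91 × 10^-9 = 5.24 × 10^-6
Ka = [H+]²/(0.081 − [H+]) = 5.24 × 10^-6
Assume [H+] ≪ 0.081: [H+] ≈ √(5.24 × 10^-6 × 0.081) = 6.51 × 10^-4 M
pH = −log(6.51 × 10^-4) = 3.19

pH = 3.19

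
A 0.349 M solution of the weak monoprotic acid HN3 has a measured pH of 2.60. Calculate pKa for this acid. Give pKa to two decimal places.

pKa = 4.74

[H+] = 10^(-2.60) = 2.51 × 10^-3 M
At equilibrium [HA] = 0.349 − 2.51 × 10^-3 = 3.46 × 10^-1 M
Ka = [H+][A-]/[HA] = (2.51 × 10^-3)² / 3.46 × 10^-1 = 1.82 × 10^-5
pKa = -log(1.82 × 10^-5) = 4.74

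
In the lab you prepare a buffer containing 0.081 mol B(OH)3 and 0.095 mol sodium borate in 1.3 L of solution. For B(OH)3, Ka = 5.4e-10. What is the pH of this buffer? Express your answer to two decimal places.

pH = 9.34

pKa = −log(5.4 × 10^-10) = 9.268
Henderson–Hasselbalch: pH = pKa + log([B(OH)4-]/[B(OH)3]) = 9.268 + log(0.095/0.081)
pH = 9.268 + (+0.069) = 9.34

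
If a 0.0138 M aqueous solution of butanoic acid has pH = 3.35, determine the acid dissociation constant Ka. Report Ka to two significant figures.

[H+] = 10^(-3.35) = 4.47 × 10^-4 M
At equilibrium [HA] = 0.0138 − 4.47 × 10^-4 = 1.34 × 10^-2 M
Ka = [H+][A-]/[HA] = (4.47 × 10^-4)² / 1.34 × 10^-2 = 1.5 × 10^-5

Ka = 1.5 × 10^-5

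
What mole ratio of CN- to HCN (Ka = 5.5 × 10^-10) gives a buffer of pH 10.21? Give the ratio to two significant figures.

pKa = -log(5.5 × 10^-10) = 9.260
pH = pKa + log(r) ⇒ log(r) = 10.21 − 9.260 = +0.950
r = [CN-]/[HCN] = 10^(+0.950) = 8.91

ratio = 8.9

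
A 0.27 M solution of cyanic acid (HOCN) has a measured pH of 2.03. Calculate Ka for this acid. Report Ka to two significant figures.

[H+] = 10^(-2.03) = 9.33 × 10^-3 M
At equilibrium [HA] = 0.27 − 9.33 × 10^-3 = 2.61 × 10^-1 M
Ka = [H+][A-]/[HA] = (9.33 × 10^-3)² / 2.61 × 10^-1 = 3.3 × 10^-4

Ka = 3.3 × 10^-4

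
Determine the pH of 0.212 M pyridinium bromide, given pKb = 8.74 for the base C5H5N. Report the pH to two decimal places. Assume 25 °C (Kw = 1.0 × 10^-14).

pH = 2.97

C5H5NH+ is the conjugate acid of the weak base C5H5N.
Kb = 10^(−8.74) = 1.82 × 10^-9
Ka = Kw/Kb = 1.0×10^-14 / 1.82 × 10^-9 = 5.49 × 10^-6
From the ICE table, Ka = x²/(0.212 − x) = 5.49 × 10^-6.
Since Ka ≪ C₀, x ≈ √(Ka·C₀) = 1.08 × 10^-3 M.
Check: 0.51% ionized — well under 5%, approximation valid.
pH = −log(1.08 × 10^-3) = 2.97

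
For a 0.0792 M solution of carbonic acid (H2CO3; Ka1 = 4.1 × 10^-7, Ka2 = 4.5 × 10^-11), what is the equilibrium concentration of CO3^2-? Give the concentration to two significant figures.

4.5 × 10^-11 M

First ionization gives [H+] ≈ [HCO3-] = 1.80 × 10^-4 M.
Second step: Ka2 = [H+][CO3^2-]/[HCO3-] ≈ [CO3^2-] (since [H+] ≈ [HCO3-]).
So [CO3^2-] ≈ Ka2.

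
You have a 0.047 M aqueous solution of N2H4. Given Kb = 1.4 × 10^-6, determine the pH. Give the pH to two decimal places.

N2H4 + H2O ⇌ N2H5+ + OH-
Kb = [OH-]²/(0.047 − [OH-]) = 1.4 × 10^-6
Assume [OH-] ≪ 0.047: [OH-] ≈ √(1.4 × 10^-6 × 0.047) = 2.57 × 10^-4 M
Check: 0.55% ionized — well under 5%, approximation valid.
pOH = 3.59, so pH = 14.00 − pOH = 10.41

pH = 10.41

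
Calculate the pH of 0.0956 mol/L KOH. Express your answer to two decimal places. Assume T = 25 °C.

KOH is a strong base; [OH-] = 0.0956 M.
pOH = -log(0.0956) = 1.02
pH = 14.00 - 1.02 = 12.98

pH = 12.98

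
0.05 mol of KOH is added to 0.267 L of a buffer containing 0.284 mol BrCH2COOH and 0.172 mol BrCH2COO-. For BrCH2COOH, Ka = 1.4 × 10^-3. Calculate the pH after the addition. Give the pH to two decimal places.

After neutralization: n(BrCH2COOH) = 0.234 mol, n(BrCH2COO-) = 0.222 mol.
pKa = −log(1.4 × 10^-3) = 2.854
Henderson–Hasselbalch with mole ratio 0.222/0.234: pH = 2.854 + (-0.023)

pH = 2.83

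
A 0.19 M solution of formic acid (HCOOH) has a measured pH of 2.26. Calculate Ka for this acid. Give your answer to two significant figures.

[H+] = 10^(-2.26) = 5.50 × 10^-3 M
At equilibrium [HA] = 0.19 − 5.50 × 10^-3 = 1.84 × 10^-1 M
Ka = [H+][A-]/[HA] = (5.50 × 10^-3)² / 1.84 × 10^-1 = 1.6 × 10^-4

Ka = 1.6 × 10^-4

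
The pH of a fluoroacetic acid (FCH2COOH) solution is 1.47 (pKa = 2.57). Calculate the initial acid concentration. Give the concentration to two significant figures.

[H+] = 10^(-1.47) = 3.39 × 10^-2 M = x
Ka = 10^(−2.57) = 2.69 × 10^-3
Ka = x²/(C₀ − x) ⇒ C₀ = x + x²/Ka
C₀ = 3.39 × 10^-2 + (3.39 × 10^-2)²/(2.69 × 10^-3) = 4.61 × 10^-1 M

C₀ = 4.6 × 10^-1 M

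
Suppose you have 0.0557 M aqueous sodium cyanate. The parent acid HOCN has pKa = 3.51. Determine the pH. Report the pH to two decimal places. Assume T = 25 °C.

OCN- is the conjugate base of the weak acid HOCN.
Ka = 10^(−3.51) = 3.09 × 10^-4
Kb = Kw/Ka = 1.0×10^-14 / 3.09 × 10^-4 = 3.24 × 10^-11
Kb = x²/(0.0557 − x) = 3.24 × 10^-11
Since Kb ≪ C₀, x ≈ √(Kb·C₀) = 1.34 × 10^-6 M.
pOH = −log(1.34 × 10^-6) = 5.87; pH = 14.00 − 5.87 = 8.13

pH = 8.13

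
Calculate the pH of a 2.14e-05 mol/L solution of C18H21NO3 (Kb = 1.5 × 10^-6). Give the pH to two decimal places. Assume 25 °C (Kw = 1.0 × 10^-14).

C18H21NO3 + H2O ⇌ C18H22NO3+ + OH-
Kb = x²/(2.14e-05 − x) = 1.5 × 10^-6
The 5% rule fails; solving x² + Kb·x − Kb·C₀ = 0 exactly:
x = (−Kb + √(Kb² + 4·Kb·C₀))/2 = 4.97 × 10^-6 M
pOH = −log(4.97 × 10^-6) = 5.30; pH = 14.00 − 5.30 = 8.70

pH = 8.70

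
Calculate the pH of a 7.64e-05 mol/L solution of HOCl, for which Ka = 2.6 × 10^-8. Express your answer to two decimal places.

HOCl ⇌ OCl- + H+
Ka = [H+]²/(7.64e-05 − [H+]) = 2.6 × 10^-8
Assume [H+] ≪ 7.64e-05: [H+] ≈ √(2.6 × 10^-8 × 7.64e-05) = 1.41 × 10^-6 M
pH = −log[H+] = −log(1.41 × 10^-6) = 5.85

pH = 5.85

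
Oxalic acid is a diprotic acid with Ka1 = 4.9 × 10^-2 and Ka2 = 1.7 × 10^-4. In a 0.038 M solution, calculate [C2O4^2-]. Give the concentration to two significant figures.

1.7 × 10^-4 M

First ionization gives [H+] ≈ [HC2O4-] = 2.51 × 10^-2 M.
Second step: Ka2 = [H+][C2O4^2-]/[HC2O4-] ≈ [C2O4^2-] (since [H+] ≈ [HC2O4-]).
So [C2O4^2-] ≈ Ka2.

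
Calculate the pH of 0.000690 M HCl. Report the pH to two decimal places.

HCl is a strong acid and dissociates completely, so [H+] = 0.000690 M.
pH = -log(0.00069) = 3.16

pH = 3.16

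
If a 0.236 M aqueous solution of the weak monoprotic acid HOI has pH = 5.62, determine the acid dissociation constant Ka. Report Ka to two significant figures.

Ka = 2.4 × 10^-11

[H+] = 10^(-5.62) = 2.40 × 10^-6 M
At equilibrium [HA] = 0.236 − 2.40 × 10^-6 = 2.36 × 10^-1 M
Ka = [H+][A-]/[HA] = (2.40 × 10^-6)² / 2.36 × 10^-1 = 2.4 × 10^-11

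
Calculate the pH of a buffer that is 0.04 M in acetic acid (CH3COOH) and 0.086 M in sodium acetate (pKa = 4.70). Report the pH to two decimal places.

pH = 5.03

pH = pKa + log([A⁻]/[HA]) = 4.70 + log(0.086/0.04)
pH = 4.70 + (+0.332) = 5.03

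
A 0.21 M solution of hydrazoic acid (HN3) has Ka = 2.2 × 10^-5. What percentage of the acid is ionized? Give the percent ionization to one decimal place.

HN3 ⇌ N3- + H+; let x = [H+] at equilibrium.
x ≈ √(Ka·C₀) = √(2.2 × 10^-5 × 0.21) = 2.15 × 10^-3 M
% ionization = x/C₀ × 100% = 2.15 × 10^-3/0.21 × 100% = 1.0%

1.0%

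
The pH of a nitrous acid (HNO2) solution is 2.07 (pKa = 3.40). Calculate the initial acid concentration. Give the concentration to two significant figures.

[H+] = 10^(-2.07) = 8.51 × 10^-3 M = x
Ka = 10^(−3.40) = 3.98 × 10^-4
Ka = x²/(C₀ − x) ⇒ C₀ = x + x²/Ka
C₀ = 8.51 × 10^-3 + (8.51 × 10^-3)²/(3.98 × 10^-4) = 1.90 × 10^-1 M

C₀ = 1.9 × 10^-1 M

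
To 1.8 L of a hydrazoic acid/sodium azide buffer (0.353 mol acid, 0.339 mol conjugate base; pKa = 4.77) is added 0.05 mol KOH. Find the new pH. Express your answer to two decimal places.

pH = 4.88

OH- converts HN3 to N3-: HN3 → 0.303 mol, N3- → 0.389 mol.
pH = pKa + log(n_N3-/n_HN3) = 4.77 + log(0.389/0.303) = 4.77 + (+0.109)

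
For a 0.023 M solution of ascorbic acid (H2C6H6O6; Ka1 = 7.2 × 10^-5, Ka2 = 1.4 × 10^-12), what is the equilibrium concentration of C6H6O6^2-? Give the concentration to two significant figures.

First ionization gives [H+] ≈ [HC6H6O6-] = 1.25 × 10^-3 M.
Second step: Ka2 = [H+][C6H6O6^2-]/[HC6H6O6-] ≈ [C6H6O6^2-] (since [H+] ≈ [HC6H6O6-]).
So [C6H6O6^2-] ≈ Ka2.

1.4 × 10^-12 M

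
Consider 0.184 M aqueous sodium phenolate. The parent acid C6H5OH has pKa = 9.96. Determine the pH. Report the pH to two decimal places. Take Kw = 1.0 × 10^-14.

pH = 11.61

C6H5O- is the conjugate base of the weak acid C6H5OH.
Ka = 10^(−9.96) = 1.10 × 10^-10
Kb = Kw/Ka = 1.0×10^-14 / 1.10 × 10^-10 = 9.09 × 10^-5
Kb = [OH-]²/(0.184 − [OH-]) = 9.09 × 10^-5
Assume [OH-] ≪ 0.184: [OH-] ≈ √(9.09 × 10^-5 × 0.184) = 4.09 × 10^-3 M
pOH = 2.39, so pH = 14.00 − pOH = 11.61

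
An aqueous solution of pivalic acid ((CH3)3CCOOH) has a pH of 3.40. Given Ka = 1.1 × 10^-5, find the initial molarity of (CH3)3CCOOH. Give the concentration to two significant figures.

C₀ = 1.5 × 10^-2 M

[H+] = 10^(-3.40) = 3.98 × 10^-4 M = x
Ka = x²/(C₀ − x) ⇒ C₀ = x + x²/Ka
C₀ = 3.98 × 10^-4 + (3.98 × 10^-4)²/(1.1 × 10^-5) = 1.48 × 10^-2 M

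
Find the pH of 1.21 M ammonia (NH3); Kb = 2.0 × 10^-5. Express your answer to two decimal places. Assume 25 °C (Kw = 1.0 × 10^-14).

NH3 + H2O ⇌ NH4+ + OH-
From the ICE table, Kb = [OH-]²/(1.21 − [OH-]) = 2.0 × 10^-5.
Assume [OH-] ≪ 1.21: [OH-] ≈ √(2.0 × 10^-5 × 1.21) = 4.92 × 10^-3 M
Check: 0.41% ionized — well under 5%, approximation valid.
pOH = −log(4.92 × 10^-3) = 2.31; pH = 14.00 − 2.31 = 11.69

pH = 11.69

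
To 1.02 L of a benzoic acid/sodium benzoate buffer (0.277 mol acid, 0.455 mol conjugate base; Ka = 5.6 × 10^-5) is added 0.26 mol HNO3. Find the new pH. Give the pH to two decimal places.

pH = 3.81

After neutralization: n(C6H5COOH) = 0.537 mol, n(C6H5COO-) = 0.195 mol.
pKa = −log(5.6 × 10^-5) = 4.252
pH = pKa + log([A⁻]/[HA]) = 4.252 + log(0.195/0.537) = 4.252 -0.440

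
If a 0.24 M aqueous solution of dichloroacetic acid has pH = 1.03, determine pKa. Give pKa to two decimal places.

[H+] = 10^(-1.03) = 9.33 × 10^-2 M
At equilibrium [HA] = 0.24 − 9.33 × 10^-2 = 1.47 × 10^-1 M
Ka = [H+][A-]/[HA] = (9.33 × 10^-2)² / 1.47 × 10^-1 = 5.92 × 10^-2
pKa = -log(5.92 × 10^-2) = 1.23

pKa = 1.23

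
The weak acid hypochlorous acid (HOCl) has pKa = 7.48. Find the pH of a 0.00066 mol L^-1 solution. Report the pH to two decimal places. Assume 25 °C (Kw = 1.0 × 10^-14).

pH = 5.33

HOCl ⇌ OCl- + H+
Ka = 10^(−7.48) = 3.31 × 10^-8
Let x = [H+] at equilibrium. Ka = x²/(0.00066 − x).
Neglecting x in the denominator: x = √(3.31 × 10^-8 × 0.00066) = 4.67 × 10^-6 M
pH = −log(4.67 × 10^-6) = 5.33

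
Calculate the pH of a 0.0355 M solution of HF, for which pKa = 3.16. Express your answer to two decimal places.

HF ⇌ F- + H+
Ka = 10^(−3.16) = 6.92 × 10^-4
Ka = x²/(0.0355 − x) = 6.92 × 10^-4
The 5% rule fails; solving x² + Ka·x − Ka·C₀ = 0 exactly:
x = [−0.000692 + √(0.000692² + 9.83e-05)]/2 = 4.62 × 10^-3 M
pH = −log[H+] = −log(4.62 × 10^-3) = 2.34

pH = 2.34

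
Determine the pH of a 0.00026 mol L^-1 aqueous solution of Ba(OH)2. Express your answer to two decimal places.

pH = 10.72

Ba(OH)2 is a strong base (each formula unit releases 2 OH-); [OH-] = 0.00052 M.
pOH = -log(0.00052) = 3.28
pH = 14.00 - 3.28 = 10.72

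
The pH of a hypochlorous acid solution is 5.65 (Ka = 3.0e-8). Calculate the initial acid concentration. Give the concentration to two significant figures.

C₀ = 1.7 × 10^-4 M

[H+] = 10^(-5.65) = 2.24 × 10^-6 M = x
Ka = x²/(C₀ − x) ⇒ C₀ = x + x²/Ka
C₀ = 2.24 × 10^-6 + (2.24 × 10^-6)²/(3.0 × 10^-8) = 1.69 × 10^-4 M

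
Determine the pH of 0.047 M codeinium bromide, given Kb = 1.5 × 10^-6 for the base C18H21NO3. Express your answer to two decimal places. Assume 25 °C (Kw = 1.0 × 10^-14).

C18H22NO3+ is the conjugate acid of the weak base C18H21NO3.
Ka = Kw/Kb = 1.0×10^-14 / 1.5 × 10^-6 = 6.67 × 10^-9
Ka = x²/(0.047 − x) = 6.67 × 10^-9
Neglecting x in the denominator: x = √(6.67 × 10^-9 × 0.047) = 1.77 × 10^-5 M
(x/C₀ = 0.038% < 5%, so the approximation holds.)
pH = −log[H+] = −log(1.77 × 10^-5) = 4.75

pH = 4.75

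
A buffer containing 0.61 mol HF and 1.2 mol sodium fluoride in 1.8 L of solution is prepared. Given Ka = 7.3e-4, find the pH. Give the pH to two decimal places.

pH = 3.43

pKa = −log(7.3 × 10^-4) = 3.137
pH = pKa + log([A⁻]/[HA]) = 3.137 + log(1.2/0.61)
pH = 3.137 + (+0.294) = 3.43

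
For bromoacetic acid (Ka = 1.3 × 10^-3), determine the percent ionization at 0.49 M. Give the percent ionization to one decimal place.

5.0%

BrCH2COOH ⇌ BrCH2COO- + H+; let x = [H+] at equilibrium.
Solve x² + 0.0013x − 0.000637 = 0 → x = 2.46 × 10^-2 M
Fraction ionized = 2.46 × 10^-2 / 0.49 = 0.0502 → 5.0%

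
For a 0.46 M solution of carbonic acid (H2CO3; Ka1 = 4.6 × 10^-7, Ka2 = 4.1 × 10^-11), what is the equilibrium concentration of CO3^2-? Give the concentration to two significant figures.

First ionization gives [H+] ≈ [HCO3-] = 4.60 × 10^-4 M.
Second step: Ka2 = [H+][CO3^2-]/[HCO3-] ≈ [CO3^2-] (since [H+] ≈ [HCO3-]).
So [CO3^2-] ≈ Ka2.

4.1 × 10^-11 M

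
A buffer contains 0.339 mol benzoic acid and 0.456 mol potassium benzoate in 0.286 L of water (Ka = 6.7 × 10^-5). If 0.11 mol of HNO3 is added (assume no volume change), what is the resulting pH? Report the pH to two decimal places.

Added H+ converts C6H5COO- to C6H5COOH: C6H5COOH → 0.449 mol, C6H5COO- → 0.346 mol.
pKa = −log(6.7 × 10^-5) = 4.174
pH = pKa + log([A⁻]/[HA]) = 4.174 + log(0.346/0.449) = 4.174 -0.113

pH = 4.06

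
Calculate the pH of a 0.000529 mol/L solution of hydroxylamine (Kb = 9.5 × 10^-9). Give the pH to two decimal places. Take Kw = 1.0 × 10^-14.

pH = 8.35

NH2OH + H2O ⇌ NH3OH+ + OH-
From the ICE table, Kb = [OH-]²/(0.000529 − [OH-]) = 9.5 × 10^-9.
Assume [OH-] ≪ 0.000529: [OH-] ≈ √(9.5 × 10^-9 × 0.000529) = 2.24 × 10^-6 M
Check: 0.42% ionized — well under 5%, approximation valid.
pOH = −log(2.24 × 10^-6) = 5.65; pH = 14.00 − 5.65 = 8.35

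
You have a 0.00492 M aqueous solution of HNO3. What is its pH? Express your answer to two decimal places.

pH = 2.31

HNO3 is a strong acid and dissociates completely, so [H+] = 0.00492 M.
pH = -log(0.00492) = 2.31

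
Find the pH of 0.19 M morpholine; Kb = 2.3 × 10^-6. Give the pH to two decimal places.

C4H8ONH + H2O ⇌ C4H8ONH2+ + OH-
From the ICE table, Kb = [OH-]²/(0.19 − [OH-]) = 2.3 × 10^-6.
Neglecting [OH-] in the denominator: [OH-] = √(2.3 × 10^-6 × 0.19) = 6.61 × 10^-4 M
Check: 0.35% ionized — well under 5%, approximation valid.
pOH = −log(6.61 × 10^-4) = 3.18; pH = 14.00 − 3.18 = 10.82

pH = 10.82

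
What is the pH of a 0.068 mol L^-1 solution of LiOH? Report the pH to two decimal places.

pH = 12.83

LiOH is a strong base; [OH-] = 0.068 M.
pOH = -log(0.068) = 1.17
pH = 14.00 - 1.17 = 12.83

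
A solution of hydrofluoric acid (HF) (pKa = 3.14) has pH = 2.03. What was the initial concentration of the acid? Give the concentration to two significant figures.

C₀ = 1.3 × 10^-1 M

[H+] = 10^(-2.03) = 9.33 × 10^-3 M = x
Ka = 10^(−3.14) = 7.24 × 10^-4
Ka = x²/(C₀ − x) ⇒ C₀ = x + x²/Ka
C₀ = 9.33 × 10^-3 + (9.33 × 10^-3)²/(7.24 × 10^-4) = 1.30 × 10^-1 M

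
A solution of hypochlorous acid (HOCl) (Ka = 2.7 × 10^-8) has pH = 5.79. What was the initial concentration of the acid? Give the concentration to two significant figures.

[H+] = 10^(-5.79) = 1.62 × 10^-6 M = x
Ka = x²/(C₀ − x) ⇒ C₀ = x + x²/Ka
C₀ = 1.62 × 10^-6 + (1.62 × 10^-6)²/(2.7 × 10^-8) = 9.88 × 10^-5 M

C₀ = 9.9 × 10^-5 M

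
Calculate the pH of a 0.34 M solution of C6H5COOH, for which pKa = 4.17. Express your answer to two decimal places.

C6H5COOH ⇌ C6H5COO- + H+
Ka = 10^(−4.17) = 6.76 × 10^-5
From the ICE table, Ka = [H+]²/(0.34 − [H+]) = 6.76 × 10^-5.
Neglecting [H+] in the denominator: [H+] = √(6.76 × 10^-5 × 0.34) = 4.79 × 10^-3 M
Check: 1.4% ionized — well under 5%, approximation valid.
pH = −log[H+] = −log(4.79 × 10^-3) = 2.32

pH = 2.32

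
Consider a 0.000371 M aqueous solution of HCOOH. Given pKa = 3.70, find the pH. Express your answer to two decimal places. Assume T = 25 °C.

HCOOH ⇌ HCOO- + H+
Ka = 10^(−3.70) = 2.00 × 10^-4
Ka = [H+]²/(0.000371 − [H+]) = 2.00 × 10^-4
The 5% rule fails; solving [H+]² + Ka·[H+] − Ka·C₀ = 0 exactly:
[H+] = (−Ka + √(Ka² + 4·Ka·C₀))/2 = 1.90 × 10^-4 M
pH = −log(1.90 × 10^-4) = 3.72

pH = 3.72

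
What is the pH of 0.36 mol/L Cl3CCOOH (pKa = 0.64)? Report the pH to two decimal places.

Cl3CCOOH ⇌ Cl3CCOO- + H+
Ka = 10^(−0.64) = 2.29 × 10^-1
From the ICE table, Ka = [H+]²/(0.36 − [H+]) = 2.29 × 10^-1.
[H+] is not negligible relative to C₀; solve [H+]² + 0.229·[H+] − 0.0824 = 0.
[H+] = (−Ka + √(Ka² + 4·Ka·C₀))/2 = 1.95 × 10^-1 M
pH = −log(1.95 × 10^-1) = 0.71

pH = 0.71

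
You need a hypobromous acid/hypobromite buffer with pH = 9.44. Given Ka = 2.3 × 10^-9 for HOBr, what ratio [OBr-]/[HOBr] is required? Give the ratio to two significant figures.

ratio = 6.3

pKa = -log(2.3 × 10^-9) = 8.638
pH = pKa + log(r) ⇒ log(r) = 9.44 − 8.638 = +0.802
r = [OBr-]/[HOBr] = 10^(+0.802) = 6.34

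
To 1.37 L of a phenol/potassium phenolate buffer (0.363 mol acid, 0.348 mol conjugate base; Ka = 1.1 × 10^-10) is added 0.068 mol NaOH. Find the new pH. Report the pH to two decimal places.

pH = 10.11

OH- converts C6H5OH to C6H5O-: C6H5OH → 0.295 mol, C6H5O- → 0.416 mol.
pKa = −log(1.1 × 10^-10) = 9.959
Henderson–Hasselbalch with mole ratio 0.416/0.295: pH = 9.959 + (+0.149)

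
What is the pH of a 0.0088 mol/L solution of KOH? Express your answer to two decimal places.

KOH is a strong base; [OH-] = 0.0088 M.
pOH = -log(0.0088) = 2.06
pH = 14.00 - 2.06 = 11.94

pH = 11.94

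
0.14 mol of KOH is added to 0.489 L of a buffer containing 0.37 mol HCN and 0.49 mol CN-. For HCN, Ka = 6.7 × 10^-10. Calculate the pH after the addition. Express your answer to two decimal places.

pH = 9.61

OH- converts HCN to CN-: HCN → 0.23 mol, CN- → 0.63 mol.
pKa = −log(6.7 × 10^-10) = 9.174
pH = pKa + log([A⁻]/[HA]) = 9.174 + log(0.63/0.23) = 9.174 +0.438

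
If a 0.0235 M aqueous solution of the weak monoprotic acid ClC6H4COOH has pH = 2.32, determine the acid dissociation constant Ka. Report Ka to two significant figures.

Ka = 1.2 × 10^-3

[H+] = 10^(-2.32) = 4.79 × 10^-3 M
At equilibrium [HA] = 0.0235 − 4.79 × 10^-3 = 1.87 × 10^-2 M
Ka = [H+][A-]/[HA] = (4.79 × 10^-3)² / 1.87 × 10^-2 = 1.2 × 10^-3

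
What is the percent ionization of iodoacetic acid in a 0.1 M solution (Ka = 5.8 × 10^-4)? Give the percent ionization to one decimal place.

7.3%

ICH2COOH ⇌ ICH2COO- + H+; let x = [H+] at equilibrium.
Solve x² + 0.00058x − 5.8e-05 = 0 → x = 7.33 × 10^-3 M
Fraction ionized = 7.33 × 10^-3 / 0.1 = 0.0733 → 7.3%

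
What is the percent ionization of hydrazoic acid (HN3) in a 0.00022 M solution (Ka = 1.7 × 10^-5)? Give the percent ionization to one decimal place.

HN3 ⇌ N3- + H+; let x = [H+] at equilibrium.
Ka = x²/(C₀ − x); solving the quadratic gives x = 5.32 × 10^-5 M.
% ionization = x/C₀ × 100% = 5.32 × 10^-5/0.00022 × 100% = 24.2%

24.2%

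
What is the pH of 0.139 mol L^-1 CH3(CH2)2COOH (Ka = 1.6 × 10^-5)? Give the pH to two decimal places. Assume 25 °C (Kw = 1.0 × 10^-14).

CH3(CH2)2COOH ⇌ CH3(CH2)2COO- + H+
Let x = [H+] at equilibrium. Ka = x²/(0.139 − x).
Since Ka ≪ C₀, x ≈ √(Ka·C₀) = 1.49 × 10^-3 M.
Check: 1.1% ionized — well under 5%, approximation valid.
pH = −log(1.49 × 10^-3) = 2.83

pH = 2.83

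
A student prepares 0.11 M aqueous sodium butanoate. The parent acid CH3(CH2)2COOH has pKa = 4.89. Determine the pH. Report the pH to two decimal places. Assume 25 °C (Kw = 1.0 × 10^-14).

CH3(CH2)2COO- is the conjugate base of the weak acid CH3(CH2)2COOH.
Ka = 10^(−4.89) = 1.29 × 10^-5
Kb = Kw/Ka = 1.0×10^-14 / 1.29 × 10^-5 = 7.75 × 10^-10
From the ICE table, Kb = [OH-]²/(0.11 − [OH-]) = 7.75 × 10^-10.
Since Kb ≪ C₀, [OH-] ≈ √(Kb·C₀) = 9.23 × 10^-6 M.
([OH-]/C₀ = 0.0084% < 5%, so the approximation holds.)
pOH = 5.03, so pH = 14.00 − pOH = 8.97

pH = 8.97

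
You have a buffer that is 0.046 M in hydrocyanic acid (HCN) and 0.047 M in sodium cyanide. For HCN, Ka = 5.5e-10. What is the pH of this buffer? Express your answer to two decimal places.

pH = 9.27

pKa = −log(5.5 × 10^-10) = 9.260
Henderson–Hasselbalch: pH = pKa + log([CN-]/[HCN]) = 9.260 + log(0.047/0.046)
pH = 9.260 + (+0.009) = 9.27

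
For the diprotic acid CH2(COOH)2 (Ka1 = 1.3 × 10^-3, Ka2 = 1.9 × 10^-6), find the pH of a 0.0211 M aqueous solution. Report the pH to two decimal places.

pH = 2.33

Ka1 ≫ Ka2, so treat the first dissociation as the only significant source of H+.
Ka1 = x²/(0.0211 − x) = 1.3 × 10^-3
Solving the quadratic: x = (−Ka1 + √(Ka1² + 4·Ka1·C₀))/2 = 4.63 × 10^-3 M
pH = −log(4.63 × 10^-3) = 2.33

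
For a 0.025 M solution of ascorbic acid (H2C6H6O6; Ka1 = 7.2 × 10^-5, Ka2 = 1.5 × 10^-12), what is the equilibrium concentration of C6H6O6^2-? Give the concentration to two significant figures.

First ionization gives [H+] ≈ [HC6H6O6-] = 1.31 × 10^-3 M.
Second step: Ka2 = [H+][C6H6O6^2-]/[HC6H6O6-] ≈ [C6H6O6^2-] (since [H+] ≈ [HC6H6O6-]).
So [C6H6O6^2-] ≈ Ka2.

1.5 × 10^-12 M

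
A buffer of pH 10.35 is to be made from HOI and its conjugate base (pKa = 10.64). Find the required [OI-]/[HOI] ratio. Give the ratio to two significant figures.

pH = pKa + log(r) ⇒ log(r) = 10.35 − 10.64 = -0.29
r = [OI-]/[HOI] = 10^(-0.29) = 0.513

ratio = 0.51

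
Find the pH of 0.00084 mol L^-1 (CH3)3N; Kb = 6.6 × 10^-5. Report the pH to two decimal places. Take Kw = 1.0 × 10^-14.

(CH3)3N + H2O ⇌ (CH3)3NH+ + OH-
Let x = [OH-] at equilibrium. Kb = x²/(0.00084 − x).
Here C₀/Kb ≈ 12.7, so the small-x approximation fails. Use the quadratic:
x = (−Kb + √(Kb² + 4·Kb·C₀))/2 = 2.05 × 10^-4 M
pOH = −log(2.05 × 10^-4) = 3.69; pH = 14.00 − 3.69 = 10.31

pH = 10.31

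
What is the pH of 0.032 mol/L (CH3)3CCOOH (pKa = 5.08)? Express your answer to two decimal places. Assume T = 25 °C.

pH = 3.29

(CH3)3CCOOH ⇌ (CH3)3CCOO- + H+
Ka = 10^(−5.08) = 8.32 × 10^-6
Ka = x²/(0.032 − x) = 8.32 × 10^-6
Since Ka ≪ C₀, x ≈ √(Ka·C₀) = 5.16 × 10^-4 M.
pH = −log[H+] = −log(5.16 × 10^-4) = 3.29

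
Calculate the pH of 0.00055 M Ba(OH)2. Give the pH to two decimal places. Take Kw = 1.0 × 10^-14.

pH = 11.04

Ba(OH)2 is a strong base (each formula unit releases 2 OH-); [OH-] = 0.0011 M.
pOH = -log(0.0011) = 2.96
pH = 14.00 - 2.96 = 11.04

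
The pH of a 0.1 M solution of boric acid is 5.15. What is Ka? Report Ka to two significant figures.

Ka = 5.0 × 10^-10

[H+] = 10^(-5.15) = 7.08 × 10^-6 M
At equilibrium [HA] = 0.1 − 7.08 × 10^-6 = 1.00 × 10^-1 M
Ka = [H+][A-]/[HA] = (7.08 × 10^-6)² / 1.00 × 10^-1 = 5.0 × 10^-10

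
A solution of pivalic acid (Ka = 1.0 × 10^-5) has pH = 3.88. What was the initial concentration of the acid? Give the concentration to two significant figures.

[H+] = 10^(-3.88) = 1.32 × 10^-4 M = x
Ka = x²/(C₀ − x) ⇒ C₀ = x + x²/Ka
C₀ = 1.32 × 10^-4 + (1.32 × 10^-4)²/(1.0 × 10^-5) = 1.87 × 10^-3 M

C₀ = 1.9 × 10^-3 M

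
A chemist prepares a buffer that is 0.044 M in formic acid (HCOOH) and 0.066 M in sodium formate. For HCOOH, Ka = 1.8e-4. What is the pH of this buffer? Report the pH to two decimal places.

pKa = −log(1.8 × 10^-4) = 3.745
pH = pKa + log([A⁻]/[HA]) = 3.745 + log(0.066/0.044)
pH = 3.745 + (+0.176) = 3.92

pH = 3.92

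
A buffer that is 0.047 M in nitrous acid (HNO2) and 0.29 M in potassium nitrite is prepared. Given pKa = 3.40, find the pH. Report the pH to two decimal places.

pH = pKa + log([A⁻]/[HA]) = 3.40 + log(0.29/0.047)
pH = 3.40 + (+0.790) = 4.19

pH = 4.19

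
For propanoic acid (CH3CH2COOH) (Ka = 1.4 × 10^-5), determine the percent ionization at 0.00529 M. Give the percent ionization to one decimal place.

5.0%

CH3CH2COOH ⇌ CH3CH2COO- + H+; let x = [H+] at equilibrium.
Ka = x²/(C₀ − x); solving the quadratic gives x = 2.65 × 10^-4 M.
Fraction ionized = 2.65 × 10^-4 / 0.00529 = 0.0501 → 5.0%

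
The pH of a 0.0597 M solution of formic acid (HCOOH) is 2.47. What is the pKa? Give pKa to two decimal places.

[H+] = 10^(-2.47) = 3.39 × 10^-3 M
At equilibrium [HA] = 0.0597 − 3.39 × 10^-3 = 5.63 × 10^-2 M
Ka = [H+][A-]/[HA] = (3.39 × 10^-3)² / 5.63 × 10^-2 = 2.04 × 10^-4
pKa = -log(2.04 × 10^-4) = 3.69

pKa = 3.69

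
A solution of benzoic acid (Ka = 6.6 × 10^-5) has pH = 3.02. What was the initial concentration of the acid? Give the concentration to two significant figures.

C₀ = 1.5 × 10^-2 M

[H+] = 10^(-3.02) = 9.55 × 10^-4 M = x
Ka = x²/(C₀ − x) ⇒ C₀ = x + x²/Ka
C₀ = 9.55 × 10^-4 + (9.55 × 10^-4)²/(6.6 × 10^-5) = 1.48 × 10^-2 M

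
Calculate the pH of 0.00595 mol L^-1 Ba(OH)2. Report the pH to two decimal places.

pH = 12.08

Ba(OH)2 is a strong base (each formula unit releases 2 OH-); [OH-] = 0.0119 M.
pOH = -log(0.0119) = 1.92
pH = 14.00 - 1.92 = 12.08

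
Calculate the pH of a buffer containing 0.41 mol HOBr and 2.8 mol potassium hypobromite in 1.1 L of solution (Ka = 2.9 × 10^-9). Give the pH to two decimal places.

pKa = −log(2.9 × 10^-9) = 8.538
Henderson–Hasselbalch: pH = pKa + log([OBr-]/[HOBr]) = 8.538 + log(2.8/0.41)
pH = 8.538 + (+0.834) = 9.37

pH = 9.37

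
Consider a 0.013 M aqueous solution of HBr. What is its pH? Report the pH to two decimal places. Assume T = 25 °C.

pH = 1.89

HBr is a strong acid and dissociates completely, so [H+] = 0.013 M.
pH = -log(0.013) = 1.89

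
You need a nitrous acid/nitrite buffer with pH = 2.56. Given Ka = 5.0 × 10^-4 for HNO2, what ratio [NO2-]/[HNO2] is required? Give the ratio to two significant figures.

ratio = 0.18

pKa = -log(5.0 × 10^-4) = 3.301
pH = pKa + log(r) ⇒ log(r) = 2.56 − 3.301 = -0.741
r = [NO2-]/[HNO2] = 10^(-0.741) = 0.182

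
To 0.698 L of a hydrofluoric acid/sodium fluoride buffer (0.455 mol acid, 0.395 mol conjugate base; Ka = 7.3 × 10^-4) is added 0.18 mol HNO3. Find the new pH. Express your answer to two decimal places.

After neutralization: n(HF) = 0.635 mol, n(F-) = 0.215 mol.
pKa = −log(7.3 × 10^-4) = 3.137
Henderson–Hasselbalch with mole ratio 0.215/0.635: pH = 3.137 + (-0.470)

pH = 2.67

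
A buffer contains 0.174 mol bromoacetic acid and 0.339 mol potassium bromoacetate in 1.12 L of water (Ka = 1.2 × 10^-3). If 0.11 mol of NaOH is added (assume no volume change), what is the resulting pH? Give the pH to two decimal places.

OH- converts BrCH2COOH to BrCH2COO-: BrCH2COOH → 0.064 mol, BrCH2COO- → 0.449 mol.
pKa = −log(1.2 × 10^-3) = 2.921
Henderson–Hasselbalch with mole ratio 0.449/0.064: pH = 2.921 + (+0.846)

pH = 3.77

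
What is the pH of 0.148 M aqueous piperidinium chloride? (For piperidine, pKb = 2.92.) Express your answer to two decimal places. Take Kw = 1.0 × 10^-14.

C5H10NH2+ is the conjugate acid of the weak base C5H10NH.
Kb = 10^(−2.92) = 1.20 × 10^-3
Ka = Kw/Kb = 1.0×10^-14 / 1.20 × 10^-3 = 8.33 × 10^-12
Ka = x²/(0.148 − x) = 8.33 × 10^-12
Since Ka ≪ C₀, x ≈ √(Ka·C₀) = 1.11 × 10^-6 M.
Check: 0.00075% ionized — well under 5%, approximation valid.
pH = −log[H+] = −log(1.11 × 10^-6) = 5.95

pH = 5.95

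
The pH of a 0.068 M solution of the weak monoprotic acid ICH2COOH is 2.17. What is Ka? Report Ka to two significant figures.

[H+] = 10^(-2.17) = 6.76 × 10^-3 M
At equilibrium [HA] = 0.068 − 6.76 × 10^-3 = 6.12 × 10^-2 M
Ka = [H+][A-]/[HA] = (6.76 × 10^-3)² / 6.12 × 10^-2 = 7.5 × 10^-4

Ka = 7.5 × 10^-4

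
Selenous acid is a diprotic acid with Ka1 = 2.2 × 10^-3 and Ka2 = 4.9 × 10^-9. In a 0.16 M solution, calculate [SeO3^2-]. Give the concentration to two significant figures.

First ionization gives [H+] ≈ [HSeO3-] = 1.77 × 10^-2 M.
Second step: Ka2 = [H+][SeO3^2-]/[HSeO3-] ≈ [SeO3^2-] (since [H+] ≈ [HSeO3-]).
So [SeO3^2-] ≈ Ka2.

4.9 × 10^-9 M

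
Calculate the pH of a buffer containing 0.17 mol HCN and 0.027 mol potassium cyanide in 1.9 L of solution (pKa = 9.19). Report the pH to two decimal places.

pH = 8.39

pH = pKa + log([A⁻]/[HA]) = 9.19 + log(0.027/0.17)
pH = 9.19 + (-0.799) = 8.39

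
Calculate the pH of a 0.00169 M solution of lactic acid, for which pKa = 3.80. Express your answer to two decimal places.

pH = 3.35

CH3CH(OH)COOH ⇌ CH3CH(OH)COO- + H+
Ka = 10^(−3.80) = 1.58 × 10^-4
Ka = x²/(0.00169 − x) = 1.58 × 10^-4
Here C₀/Ka ≈ 10.7, so the small-x approximation fails. Use the quadratic:
x = (−Ka + √(Ka² + 4·Ka·C₀))/2 = 4.44 × 10^-4 M
pH = −log(4.44 × 10^-4) = 3.35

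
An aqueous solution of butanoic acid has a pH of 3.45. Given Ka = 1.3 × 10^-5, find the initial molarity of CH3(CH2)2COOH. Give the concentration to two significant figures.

[H+] = 10^(-3.45) = 3.55 × 10^-4 M = x
Ka = x²/(C₀ − x) ⇒ C₀ = x + x²/Ka
C₀ = 3.55 × 10^-4 + (3.55 × 10^-4)²/(1.3 × 10^-5) = 1.00 × 10^-2 M

C₀ = 1.0 × 10^-2 M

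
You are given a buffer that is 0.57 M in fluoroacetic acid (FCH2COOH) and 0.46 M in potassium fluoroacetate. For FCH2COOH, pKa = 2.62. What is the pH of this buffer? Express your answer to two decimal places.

pH = pKa + log([A⁻]/[HA]) = 2.62 + log(0.46/0.57)
pH = 2.62 + (-0.093) = 2.53

pH = 2.53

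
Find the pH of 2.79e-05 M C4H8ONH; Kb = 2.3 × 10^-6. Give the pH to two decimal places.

pH = 8.84

C4H8ONH + H2O ⇌ C4H8ONH2+ + OH-
From the ICE table, Kb = x²/(2.79e-05 − x) = 2.3 × 10^-6.
Here C₀/Kb ≈ 12.1, so the small-x approximation fails. Use the quadratic:
x = (−Kb + √(Kb² + 4·Kb·C₀))/2 = 6.94 × 10^-6 M
pOH = −log(6.94 × 10^-6) = 5.16; pH = 14.00 − 5.16 = 8.84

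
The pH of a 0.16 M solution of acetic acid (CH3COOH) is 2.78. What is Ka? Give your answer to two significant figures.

[H+] = 10^(-2.78) = 1.66 × 10^-3 M
At equilibrium [HA] = 0.16 − 1.66 × 10^-3 = 1.58 × 10^-1 M
Ka = [H+][A-]/[HA] = (1.66 × 10^-3)² / 1.58 × 10^-1 = 1.7 × 10^-5

Ka = 1.7 × 10^-5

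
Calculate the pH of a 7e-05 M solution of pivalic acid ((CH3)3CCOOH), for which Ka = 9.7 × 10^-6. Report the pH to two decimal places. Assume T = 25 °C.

(CH3)3CCOOH ⇌ (CH3)3CCOO- + H+
From the ICE table, Ka = [H+]²/(7e-05 − [H+]) = 9.7 × 10^-6.
The 5% rule fails; solving [H+]² + Ka·[H+] − Ka·C₀ = 0 exactly:
[H+] = (−Ka + √(Ka² + 4·Ka·C₀))/2 = 2.17 × 10^-5 M
pH = −log(2.17 × 10^-5) = 4.66

pH = 4.66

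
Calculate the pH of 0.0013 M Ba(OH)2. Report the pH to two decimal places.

pH = 11.41

Ba(OH)2 is a strong base (each formula unit releases 2 OH-); [OH-] = 0.0026 M.
pOH = -log(0.0026) = 2.59
pH = 14.00 - 2.59 = 11.41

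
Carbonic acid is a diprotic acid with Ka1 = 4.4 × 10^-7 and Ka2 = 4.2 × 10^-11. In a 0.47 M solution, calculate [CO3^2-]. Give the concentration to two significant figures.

4.2 × 10^-11 M

First ionization gives [H+] ≈ [HCO3-] = 4.55 × 10^-4 M.
Second step: Ka2 = [H+][CO3^2-]/[HCO3-] ≈ [CO3^2-] (since [H+] ≈ [HCO3-]).
So [CO3^2-] ≈ Ka2.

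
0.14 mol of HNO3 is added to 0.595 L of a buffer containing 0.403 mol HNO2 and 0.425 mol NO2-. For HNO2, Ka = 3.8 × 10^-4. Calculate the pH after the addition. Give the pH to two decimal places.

Added H+ converts NO2- to HNO2: HNO2 → 0.543 mol, NO2- → 0.285 mol.
pKa = −log(3.8 × 10^-4) = 3.420
Henderson–Hasselbalch with mole ratio 0.285/0.543: pH = 3.420 + (-0.280)

pH = 3.14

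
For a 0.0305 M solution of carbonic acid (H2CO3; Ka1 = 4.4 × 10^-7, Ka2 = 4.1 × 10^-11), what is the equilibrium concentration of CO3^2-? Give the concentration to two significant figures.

4.1 × 10^-11 M

First ionization gives [H+] ≈ [HCO3-] = 1.16 × 10^-4 M.
Second step: Ka2 = [H+][CO3^2-]/[HCO3-] ≈ [CO3^2-] (since [H+] ≈ [HCO3-]).
So [CO3^2-] ≈ Ka2.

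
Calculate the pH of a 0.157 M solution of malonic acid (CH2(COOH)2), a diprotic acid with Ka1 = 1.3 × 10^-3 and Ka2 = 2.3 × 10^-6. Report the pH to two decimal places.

pH = 1.86

Ka1 ≫ Ka2, so treat the first dissociation as the only significant source of H+.
Ka1 = x²/(0.157 − x) = 1.3 × 10^-3
Solving the quadratic: x = (−Ka1 + √(Ka1² + 4·Ka1·C₀))/2 = 1.37 × 10^-2 M
pH = −log(1.37 × 10^-2) = 1.86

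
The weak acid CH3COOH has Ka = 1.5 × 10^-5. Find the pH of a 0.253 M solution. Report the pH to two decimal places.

pH = 2.71

CH3COOH ⇌ CH3COO- + H+
Let x = [H+] at equilibrium. Ka = x²/(0.253 − x).
Since Ka ≪ C₀, x ≈ √(Ka·C₀) = 1.95 × 10^-3 M.
pH = −log[H+] = −log(1.95 × 10^-3) = 2.71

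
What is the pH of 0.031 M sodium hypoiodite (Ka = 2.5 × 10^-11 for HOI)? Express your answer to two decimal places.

pH = 11.52

OI- is the conjugate base of the weak acid HOI.
Kb = Kw/Ka = 1.0×10^-14 / 2.5 × 10^-11 = 4.00 × 10^-4
Let x = [OH-] at equilibrium. Kb = x²/(0.031 − x).
Here C₀/Kb ≈ 77.5, so the small-x approximation fails. Use the quadratic:
x = (−Kb + √(Kb² + 4·Kb·C₀))/2 = 3.33 × 10^-3 M
pOH = −log(3.33 × 10^-3) = 2.48; pH = 14.00 − 2.48 = 11.52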